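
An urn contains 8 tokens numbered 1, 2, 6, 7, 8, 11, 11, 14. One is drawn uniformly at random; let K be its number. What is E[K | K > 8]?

P(K > 8) = 3/8.
Σ over the event: 11·1/4 + 14·1/8 = 9/2.
E[K | K > 8] = (9/2) / (3/8) = 12.

12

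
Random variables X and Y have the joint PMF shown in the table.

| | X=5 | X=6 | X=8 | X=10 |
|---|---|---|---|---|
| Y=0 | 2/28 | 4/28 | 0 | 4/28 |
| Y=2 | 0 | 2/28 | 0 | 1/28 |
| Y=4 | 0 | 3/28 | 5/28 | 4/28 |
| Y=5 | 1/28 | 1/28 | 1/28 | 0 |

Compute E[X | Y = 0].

37/5

P(Y = 0) = 5/14.
Σ X·P over the event = 5·(2/28) + 6·(4/28) + 10·(4/28) = 37/14.
E[X | Y = 0] = (37/14) / (5/14) = 37/5.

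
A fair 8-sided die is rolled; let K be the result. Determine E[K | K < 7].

7/2

Given K < 7, K is equally likely to be any of {1, 2, 3, 4, 5, 6}.
E[K | K < 7] = (1 + 2 + 3 + 4 + 5 + 6) / 6 = 7/2.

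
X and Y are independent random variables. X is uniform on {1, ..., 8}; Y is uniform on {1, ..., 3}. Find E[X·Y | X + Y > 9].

61/3

Outcomes with X + Y > 9: (7,3), (8,2), (8,3), each with probability 1/24.
E[X·Y | X + Y > 9] = (21 + 16 + 24) / 3 = 61/3.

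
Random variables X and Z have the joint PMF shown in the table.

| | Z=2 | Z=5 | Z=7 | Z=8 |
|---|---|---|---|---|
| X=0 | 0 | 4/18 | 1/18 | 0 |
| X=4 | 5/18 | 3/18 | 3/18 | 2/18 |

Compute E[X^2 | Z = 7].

12

P(Z = 7) = 2/9.
Summing X^2·P(X=x,Z=y) over the conditioning event gives 8/3.
E[X^2 | Z = 7] = (8/3) / (2/9) = 12.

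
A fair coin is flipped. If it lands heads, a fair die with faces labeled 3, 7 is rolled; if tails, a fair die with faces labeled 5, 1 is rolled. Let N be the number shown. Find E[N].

4

E[N | heads] = (3+7)/2 = 5.
E[N | tails] = (5+1)/2 = 3.
E[N] = (1/2)·(5) + (1/2)·(3) = 4.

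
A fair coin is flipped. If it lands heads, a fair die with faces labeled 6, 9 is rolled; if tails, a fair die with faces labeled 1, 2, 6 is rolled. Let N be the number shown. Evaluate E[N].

E[N | heads] = (6+9)/2 = 15/2.
E[N | tails] = (1+2+6)/3 = 3.
E[N] = (1/2)·(15/2) + (1/2)·(3) = 21/4.

21/4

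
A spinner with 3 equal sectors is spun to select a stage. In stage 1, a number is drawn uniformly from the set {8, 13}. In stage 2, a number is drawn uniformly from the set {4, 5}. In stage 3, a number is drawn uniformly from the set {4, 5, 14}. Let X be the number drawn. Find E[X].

68/9

E[X | stage 1] = (8+13)/2 = 21/2.
E[X | stage 2] = (4+5)/2 = 9/2.
E[X | stage 3] = (4+5+14)/3 = 23/3.
By the law of total expectation,
E[X] = (1/3)·(21/2) + (1/3)·(9/2) + (1/3)·(23/3) = 68/9.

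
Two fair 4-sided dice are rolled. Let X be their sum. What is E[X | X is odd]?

P(X is odd) = 1/2.
Σ over the event: 3·1/8 + 5·1/4 + 7·1/8 = 5/2.
E[X | X is odd] = (5/2) / (1/2) = 5.

5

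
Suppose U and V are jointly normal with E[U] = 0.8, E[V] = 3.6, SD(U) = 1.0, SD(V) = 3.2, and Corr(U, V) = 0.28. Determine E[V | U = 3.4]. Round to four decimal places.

The regression of V on U has slope ρ·σ_V/σ_U and passes through (μ_U, μ_V).
E[V | U=3.4] = 3.6 + (0.28)·(3.2/1.0)·(3.4 − (0.8)) = 3.6 + (0.896)·(2.6) = 5.9296.

5.9296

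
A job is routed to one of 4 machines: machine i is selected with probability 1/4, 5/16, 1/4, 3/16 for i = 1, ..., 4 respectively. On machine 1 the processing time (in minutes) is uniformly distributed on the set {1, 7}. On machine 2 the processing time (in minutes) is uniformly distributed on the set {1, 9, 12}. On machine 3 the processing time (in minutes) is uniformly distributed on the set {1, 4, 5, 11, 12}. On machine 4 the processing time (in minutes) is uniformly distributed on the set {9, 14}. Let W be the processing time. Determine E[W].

3407/480

E[W | machine 1] = (1+7)/2 = 4.
E[W | machine 2] = (1+9+12)/3 = 22/3.
E[W | machine 3] = (1+4+5+11+12)/5 = 33/5.
E[W | machine 4] = (9+14)/2 = 23/2.
By the law of total expectation,
E[W] = (1/4)·(4) + (5/16)·(22/3) + (1/4)·(33/5) + (3/16)·(23/2) = 3407/480.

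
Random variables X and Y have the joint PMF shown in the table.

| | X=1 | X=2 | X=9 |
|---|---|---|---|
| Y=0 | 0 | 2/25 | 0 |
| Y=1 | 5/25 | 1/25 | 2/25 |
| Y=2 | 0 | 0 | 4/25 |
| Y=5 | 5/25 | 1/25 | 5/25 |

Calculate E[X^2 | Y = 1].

171/8

P(Y = 1) = 8/25.
Σ X^2·P over the event = 1·(5/25) + 4·(1/25) + 81·(2/25) = 171/25.
E[X^2 | Y = 1] = (171/25) / (8/25) = 171/8.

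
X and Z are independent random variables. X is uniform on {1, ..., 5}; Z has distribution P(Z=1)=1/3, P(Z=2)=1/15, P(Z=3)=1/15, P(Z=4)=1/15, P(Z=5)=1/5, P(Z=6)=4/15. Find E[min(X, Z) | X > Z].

18/13

P(X > Z) = 26/75.
Summing min(X,Z)·P(x,y) over outcomes with X > Z gives 12/25.
E[min(X, Z) | X > Z] = (12/25) / (26/75) = 18/13.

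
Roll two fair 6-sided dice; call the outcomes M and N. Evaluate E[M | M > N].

P(M > N) = 5/12.
Summing M·P(x,y) over outcomes with M > N gives 35/18.
E[M | M > N] = (35/18) / (5/12) = 14/3.

14/3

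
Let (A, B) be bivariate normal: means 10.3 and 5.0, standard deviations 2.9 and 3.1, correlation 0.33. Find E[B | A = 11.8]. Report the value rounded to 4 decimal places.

5.5291

E[B | A=x] = μ_B + ρ(σ_B/σ_A)(x − μ_A) for jointly normal variables.
E[B | A=11.8] = 5.0 + (0.33)·(3.1/2.9)·(11.8 − (10.3)) = 5.0 + (0.35276)·(1.5) = 5.5291.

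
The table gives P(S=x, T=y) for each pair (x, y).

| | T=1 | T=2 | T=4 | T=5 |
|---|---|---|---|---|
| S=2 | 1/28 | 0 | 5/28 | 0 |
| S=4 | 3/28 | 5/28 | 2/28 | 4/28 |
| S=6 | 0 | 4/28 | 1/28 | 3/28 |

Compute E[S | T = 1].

P(T = 1) = 1/7.
Σ S·P over the event = 2·(1/28) + 4·(3/28) = 1/2.
E[S | T = 1] = (1/2) / (1/7) = 7/2.

7/2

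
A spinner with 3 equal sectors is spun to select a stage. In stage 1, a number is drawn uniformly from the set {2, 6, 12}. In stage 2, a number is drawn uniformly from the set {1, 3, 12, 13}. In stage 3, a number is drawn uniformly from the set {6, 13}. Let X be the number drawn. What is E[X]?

E[X | stage 1] = (2+6+12)/3 = 20/3.
E[X | stage 2] = (1+3+12+13)/4 = 29/4.
E[X | stage 3] = (6+13)/2 = 19/2.
E[X] = (1/3)·(20/3) + (1/3)·(29/4) + (1/3)·(19/2) = 281/36.

281/36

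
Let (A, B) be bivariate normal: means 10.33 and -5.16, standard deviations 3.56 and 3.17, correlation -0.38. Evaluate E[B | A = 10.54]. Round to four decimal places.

For a bivariate normal, E[B | A=x] = μ_B + ρ·(σ_B/σ_A)·(x − μ_A).
E[B | A=10.54] = -5.16 + (-0.38)·(3.17/3.56)·(10.54 − (10.33)) = -5.16 + (-0.33837)·(0.21) = -5.2311.

-5.2311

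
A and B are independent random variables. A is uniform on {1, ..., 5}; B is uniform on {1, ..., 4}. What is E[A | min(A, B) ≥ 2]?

P(min(A, B) ≥ 2) = 3/5.
Summing A·P(x,y) over outcomes with min(A, B) ≥ 2 gives 21/10.
E[A | min(A, B) ≥ 2] = (21/10) / (3/5) = 7/2.

7/2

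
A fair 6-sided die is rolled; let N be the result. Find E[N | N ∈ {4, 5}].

9/2

P(N ∈ {4, 5}) = 1/3.
Σ over the event: 4·1/6 + 5·1/6 = 3/2.
E[N | N ∈ {4, 5}] = (3/2) / (1/3) = 9/2.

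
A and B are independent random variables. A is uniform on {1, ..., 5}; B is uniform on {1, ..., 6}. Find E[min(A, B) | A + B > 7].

Outcomes with A + B > 7: (2,6), (3,5), (3,6), (4,4), (4,5), (4,6), (5,3), (5,4), (5,5), (5,6), each with probability 1/30.
E[min(A, B) | A + B > 7] = (2 + 3 + 3 + 4 + 4 + 4 + 3 + 4 + 5 + 5) / 10 = 37/10.

37/10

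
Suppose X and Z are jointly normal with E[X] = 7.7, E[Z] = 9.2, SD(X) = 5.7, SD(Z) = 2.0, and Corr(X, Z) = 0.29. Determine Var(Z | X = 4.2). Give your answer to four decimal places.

For a bivariate normal, Var(Z | X=x) = σ_Z²(1 − ρ²).
Var(Z | X=4.2) = (2.0)²·(1 − (0.29)²) = 4·0.9159 = 3.6636.

3.6636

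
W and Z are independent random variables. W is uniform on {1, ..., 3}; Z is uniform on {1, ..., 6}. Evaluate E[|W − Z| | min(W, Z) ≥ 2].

P(min(W, Z) ≥ 2) = 5/9.
Summing |W−Z|·P(x,y) over outcomes with min(W, Z) ≥ 2 gives 17/18.
E[|W − Z| | min(W, Z) ≥ 2] = (17/18) / (5/9) = 17/10.

17/10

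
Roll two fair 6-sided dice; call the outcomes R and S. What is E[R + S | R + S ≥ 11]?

34/3

P(R + S ≥ 11) = 1/12.
Summing (R+S)·P(x,y) over outcomes with R + S ≥ 11 gives 17/18.
E[R + S | R + S ≥ 11] = (17/18) / (1/12) = 34/3.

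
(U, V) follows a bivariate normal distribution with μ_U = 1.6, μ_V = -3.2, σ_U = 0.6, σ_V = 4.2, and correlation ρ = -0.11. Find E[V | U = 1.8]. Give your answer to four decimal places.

E[V | U=x] = μ_V + ρ(σ_V/σ_U)(x − μ_U) for jointly normal variables.
E[V | U=1.8] = -3.2 + (-0.11)·(4.2/0.6)·(1.8 − (1.6)) = -3.2 + (-0.77)·(0.2) = -3.3540.

-3.3540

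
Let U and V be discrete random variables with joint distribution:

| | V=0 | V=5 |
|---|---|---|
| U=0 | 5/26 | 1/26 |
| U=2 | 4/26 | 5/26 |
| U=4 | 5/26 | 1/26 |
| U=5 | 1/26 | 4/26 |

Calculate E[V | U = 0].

5/6

P(U = 0) = 3/13.
Σ V·P over the event = 0·(5/26) + 5·(1/26) = 5/26.
E[V | U = 0] = (5/26) / (3/13) = 5/6.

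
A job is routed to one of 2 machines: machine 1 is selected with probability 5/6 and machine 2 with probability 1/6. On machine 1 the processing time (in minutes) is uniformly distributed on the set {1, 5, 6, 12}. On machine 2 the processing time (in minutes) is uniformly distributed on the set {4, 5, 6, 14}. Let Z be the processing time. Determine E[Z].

149/24

E[Z | machine 1] = (1+5+6+12)/4 = 6.
E[Z | machine 2] = (4+5+6+14)/4 = 29/4.
E[Z] = (5/6)·(6) + (1/6)·(29/4) = 149/24.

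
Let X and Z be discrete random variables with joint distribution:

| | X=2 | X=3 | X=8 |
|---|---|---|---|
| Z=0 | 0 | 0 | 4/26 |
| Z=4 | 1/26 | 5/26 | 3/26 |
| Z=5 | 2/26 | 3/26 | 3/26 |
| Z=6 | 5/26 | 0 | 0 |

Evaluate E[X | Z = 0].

P(Z = 0) = 2/13.
Σ X·P over the event = 8·(4/26) = 16/13.
E[X | Z = 0] = (16/13) / (2/13) = 8.

8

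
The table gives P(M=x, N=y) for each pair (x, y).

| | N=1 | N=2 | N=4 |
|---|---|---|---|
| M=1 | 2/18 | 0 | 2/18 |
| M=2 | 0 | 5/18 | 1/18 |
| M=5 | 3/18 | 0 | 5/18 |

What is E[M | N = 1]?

P(N = 1) = 5/18.
Σ M·P over the event = 1·(2/18) + 5·(3/18) = 17/18.
E[M | N = 1] = (17/18) / (5/18) = 17/5.

17/5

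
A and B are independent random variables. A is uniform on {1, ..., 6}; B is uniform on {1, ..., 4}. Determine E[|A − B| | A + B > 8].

2

Outcomes with A + B > 8: (5,4), (6,3), (6,4), each with probability 1/24.
E[|A − B| | A + B > 8] = (1 + 3 + 2) / 3 = 2.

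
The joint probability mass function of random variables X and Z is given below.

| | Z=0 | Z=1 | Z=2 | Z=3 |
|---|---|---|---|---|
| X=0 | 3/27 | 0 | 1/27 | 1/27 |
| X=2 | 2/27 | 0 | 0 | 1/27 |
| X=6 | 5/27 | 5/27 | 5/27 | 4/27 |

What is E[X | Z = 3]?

P(Z = 3) = 2/9.
Σ X·P over the event = 0·(1/27) + 2·(1/27) + 6·(4/27) = 26/27.
E[X | Z = 3] = (26/27) / (2/9) = 13/3.

13/3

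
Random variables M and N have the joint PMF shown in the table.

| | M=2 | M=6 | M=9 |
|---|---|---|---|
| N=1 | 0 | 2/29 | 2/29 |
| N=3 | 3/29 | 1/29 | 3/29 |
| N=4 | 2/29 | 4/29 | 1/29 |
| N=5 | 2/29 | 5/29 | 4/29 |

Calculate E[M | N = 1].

P(N = 1) = 4/29.
Summing M·P(M=x,N=y) over the conditioning event gives 30/29.
E[M | N = 1] = (30/29) / (4/29) = 15/2.

15/2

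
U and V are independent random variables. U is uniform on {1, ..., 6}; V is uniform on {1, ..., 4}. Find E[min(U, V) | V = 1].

1

Outcomes with V = 1: (1,1), (2,1), (3,1), (4,1), (5,1), (6,1), each with probability 1/24.
E[min(U, V) | V = 1] = (1 + 1 + 1 + 1 + 1 + 1) / 6 = 1.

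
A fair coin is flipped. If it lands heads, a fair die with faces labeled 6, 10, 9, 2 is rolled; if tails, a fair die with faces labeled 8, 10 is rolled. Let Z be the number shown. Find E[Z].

63/8

E[Z | heads] = (6+10+9+2)/4 = 27/4.
E[Z | tails] = (8+10)/2 = 9.
By the law of total expectation,
E[Z] = (1/2)·(27/4) + (1/2)·(9) = 63/8.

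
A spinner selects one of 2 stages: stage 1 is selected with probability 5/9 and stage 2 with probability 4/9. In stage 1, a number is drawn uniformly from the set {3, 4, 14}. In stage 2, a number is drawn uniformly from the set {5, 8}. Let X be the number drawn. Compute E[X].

61/9

E[X | stage 1] = (3+4+14)/3 = 7.
E[X | stage 2] = (5+8)/2 = 13/2.
E[X] = (5/9)·(7) + (4/9)·(13/2) = 61/9.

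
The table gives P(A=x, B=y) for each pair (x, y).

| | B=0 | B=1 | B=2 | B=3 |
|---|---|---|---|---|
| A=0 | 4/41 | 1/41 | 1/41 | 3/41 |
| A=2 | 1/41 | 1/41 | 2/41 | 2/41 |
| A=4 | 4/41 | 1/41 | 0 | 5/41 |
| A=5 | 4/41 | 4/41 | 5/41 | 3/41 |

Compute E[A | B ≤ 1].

P(B ≤ 1) = 20/41.
Σ A·P over the event = 0·(4/41) + 0·(1/41) + 2·(1/41) + 2·(1/41) + 4·(4/41) + 4·(1/41) + 5·(4/41) + 5·(4/41) = 64/41.
E[A | B ≤ 1] = (64/41) / (20/41) = 16/5.

16/5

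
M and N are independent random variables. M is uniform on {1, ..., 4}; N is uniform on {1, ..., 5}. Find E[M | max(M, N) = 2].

5/3

Outcomes with max(M, N) = 2: (1,2), (2,1), (2,2), each with probability 1/20.
E[M | max(M, N) = 2] = (1 + 2 + 2) / 3 = 5/3.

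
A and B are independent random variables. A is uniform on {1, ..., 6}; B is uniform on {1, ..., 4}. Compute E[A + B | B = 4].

15/2

Outcomes with B = 4: (1,4), (2,4), (3,4), (4,4), (5,4), (6,4), each with probability 1/24.
E[A + B | B = 4] = (5 + 6 + 7 + 8 + 9 + 10) / 6 = 15/2.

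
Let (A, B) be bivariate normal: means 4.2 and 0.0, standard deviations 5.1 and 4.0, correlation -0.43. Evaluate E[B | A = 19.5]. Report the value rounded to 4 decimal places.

The regression of B on A has slope ρ·σ_B/σ_A and passes through (μ_A, μ_B).
E[B | A=19.5] = 0.0 + (-0.43)·(4.0/5.1)·(19.5 − (4.2)) = 0.0 + (-0.337255)·(15.3) = -5.1600.

-5.1600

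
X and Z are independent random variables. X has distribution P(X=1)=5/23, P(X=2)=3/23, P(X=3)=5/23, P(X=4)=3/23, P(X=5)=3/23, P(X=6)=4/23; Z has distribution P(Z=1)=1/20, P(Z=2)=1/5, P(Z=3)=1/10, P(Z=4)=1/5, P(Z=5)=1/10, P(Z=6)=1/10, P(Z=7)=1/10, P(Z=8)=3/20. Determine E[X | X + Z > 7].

1039/251

P(X + Z > 7) = 251/460.
Summing X·P(x,y) over outcomes with X + Z > 7 gives 1039/460.
E[X | X + Z > 7] = (1039/460) / (251/460) = 1039/251.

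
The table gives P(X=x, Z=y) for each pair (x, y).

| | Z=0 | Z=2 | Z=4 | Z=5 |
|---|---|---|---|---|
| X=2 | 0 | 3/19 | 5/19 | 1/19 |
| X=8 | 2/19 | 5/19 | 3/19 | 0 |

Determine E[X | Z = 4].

17/4

P(Z = 4) = 8/19.
Σ X·P over the event = 2·(5/19) + 8·(3/19) = 34/19.
E[X | Z = 4] = (34/19) / (8/19) = 17/4.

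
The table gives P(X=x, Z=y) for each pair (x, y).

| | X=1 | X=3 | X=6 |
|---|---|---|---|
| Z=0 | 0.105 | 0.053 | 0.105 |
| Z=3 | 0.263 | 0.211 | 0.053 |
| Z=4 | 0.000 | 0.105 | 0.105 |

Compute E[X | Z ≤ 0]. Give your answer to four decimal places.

3.3992

P(Z ≤ 0) = 0.263.
Σ X·P over the event = 1·(0.105) + 3·(0.053) + 6·(0.105) = 0.894.
E[X | Z ≤ 0] = (0.894) / (0.263) = 3.3992.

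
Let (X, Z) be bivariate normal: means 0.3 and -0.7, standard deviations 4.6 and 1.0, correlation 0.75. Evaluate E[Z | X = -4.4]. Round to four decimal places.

-1.4663

For a bivariate normal, E[Z | X=x] = μ_Z + ρ·(σ_Z/σ_X)·(x − μ_X).
E[Z | X=-4.4] = -0.7 + (0.75)·(1.0/4.6)·(-4.4 − (0.3)) = -0.7 + (0.16304)·(-4.7) = -1.4663.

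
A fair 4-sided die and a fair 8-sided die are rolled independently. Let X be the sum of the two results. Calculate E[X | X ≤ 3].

8/3

P(X ≤ 3) = 3/32.
Σ over the event: 2·1/32 + 3·1/16 = 1/4.
E[X | X ≤ 3] = (1/4) / (3/32) = 8/3.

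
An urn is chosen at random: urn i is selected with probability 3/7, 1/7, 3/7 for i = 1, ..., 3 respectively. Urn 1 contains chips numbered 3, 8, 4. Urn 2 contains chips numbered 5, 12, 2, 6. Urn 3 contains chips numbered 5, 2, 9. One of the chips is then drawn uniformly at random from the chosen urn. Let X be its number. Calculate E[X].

E[X | urn 1] = (3+8+4)/3 = 5.
E[X | urn 2] = (5+12+2+6)/4 = 25/4.
E[X | urn 3] = (5+2+9)/3 = 16/3.
E[X] = (3/7)·(5) + (1/7)·(25/4) + (3/7)·(16/3) = 149/28.

149/28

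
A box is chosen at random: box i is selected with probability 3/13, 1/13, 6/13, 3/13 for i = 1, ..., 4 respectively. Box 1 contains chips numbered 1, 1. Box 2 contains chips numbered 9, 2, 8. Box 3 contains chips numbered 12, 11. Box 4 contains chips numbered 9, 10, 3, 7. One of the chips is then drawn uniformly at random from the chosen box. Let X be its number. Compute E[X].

E[X | box 1] = (1+1)/2 = 1.
E[X | box 2] = (9+2+8)/3 = 19/3.
E[X | box 3] = (12+11)/2 = 23/2.
E[X | box 4] = (9+10+3+7)/4 = 29/4.
By the law of total expectation,
E[X] = (3/13)·(1) + (1/13)·(19/3) + (6/13)·(23/2) + (3/13)·(29/4) = 1201/156.

1201/156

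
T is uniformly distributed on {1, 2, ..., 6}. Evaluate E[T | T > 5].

Given T > 5, T is equally likely to be any of {6}.
E[T | T > 5] = (6) / 1 = 6.

6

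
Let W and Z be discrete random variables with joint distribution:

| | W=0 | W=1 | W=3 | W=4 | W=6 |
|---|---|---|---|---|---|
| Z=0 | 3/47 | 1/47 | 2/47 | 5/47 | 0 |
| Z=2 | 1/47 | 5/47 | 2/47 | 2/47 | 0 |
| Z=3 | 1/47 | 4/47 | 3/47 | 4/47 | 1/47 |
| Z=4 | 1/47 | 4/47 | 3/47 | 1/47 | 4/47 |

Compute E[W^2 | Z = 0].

9

P(Z = 0) = 11/47.
Σ W^2·P over the event = 0·(3/47) + 1·(1/47) + 9·(2/47) + 16·(5/47) = 99/47.
E[W^2 | Z = 0] = (99/47) / (11/47) = 9.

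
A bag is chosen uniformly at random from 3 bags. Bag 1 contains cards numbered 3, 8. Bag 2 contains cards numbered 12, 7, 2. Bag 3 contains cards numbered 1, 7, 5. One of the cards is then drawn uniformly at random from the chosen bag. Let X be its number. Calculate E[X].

E[X | bag 1] = (3+8)/2 = 11/2.
E[X | bag 2] = (12+7+2)/3 = 7.
E[X | bag 3] = (1+7+5)/3 = 13/3.
E[X] = (1/3)·(11/2) + (1/3)·(7) + (1/3)·(13/3) = 101/18.

101/18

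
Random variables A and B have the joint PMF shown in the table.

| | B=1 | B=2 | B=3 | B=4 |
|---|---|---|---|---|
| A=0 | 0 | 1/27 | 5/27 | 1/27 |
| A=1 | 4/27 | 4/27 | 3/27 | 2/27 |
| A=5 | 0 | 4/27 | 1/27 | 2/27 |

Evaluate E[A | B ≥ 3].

10/7

P(B ≥ 3) = 14/27.
Summing A·P(A=x,B=y) over the conditioning event gives 20/27.
E[A | B ≥ 3] = (20/27) / (14/27) = 10/7.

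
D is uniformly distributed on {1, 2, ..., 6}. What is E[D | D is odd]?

Given D is odd, D is equally likely to be any of {1, 3, 5}.
E[D | D is odd] = (1 + 3 + 5) / 3 = 3.

3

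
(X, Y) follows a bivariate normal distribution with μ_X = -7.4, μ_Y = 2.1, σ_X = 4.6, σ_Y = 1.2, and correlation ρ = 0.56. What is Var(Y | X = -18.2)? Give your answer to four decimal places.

0.9884

For a bivariate normal, Var(Y | X=x) = σ_Y²(1 − ρ²).
Var(Y | X=-18.2) = (1.2)²·(1 − (0.56)²) = 1.44·0.6864 = 0.9884.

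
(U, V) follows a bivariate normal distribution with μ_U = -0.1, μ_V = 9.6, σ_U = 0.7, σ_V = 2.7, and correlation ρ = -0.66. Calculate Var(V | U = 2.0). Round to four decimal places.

4.1145

Var(V | U=x) = (1 − ρ²)·σ_V².
Var(V | U=2.0) = (2.7)²·(1 − (-0.66)²) = 7.29·0.5644 = 4.1145.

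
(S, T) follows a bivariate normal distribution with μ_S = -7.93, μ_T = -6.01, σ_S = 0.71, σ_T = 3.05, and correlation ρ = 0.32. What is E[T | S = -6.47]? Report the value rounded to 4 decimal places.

The regression of T on S has slope ρ·σ_T/σ_S and passes through (μ_S, μ_T).
E[T | S=-6.47] = -6.01 + (0.32)·(3.05/0.71)·(-6.47 − (-7.93)) = -6.01 + (1.37465)·(1.46) = -4.0030.

-4.0030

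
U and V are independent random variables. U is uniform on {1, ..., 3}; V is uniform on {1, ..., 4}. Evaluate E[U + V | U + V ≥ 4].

46/9

P(U + V ≥ 4) = 3/4.
Summing (U+V)·P(x,y) over outcomes with U + V ≥ 4 gives 23/6.
E[U + V | U + V ≥ 4] = (23/6) / (3/4) = 46/9.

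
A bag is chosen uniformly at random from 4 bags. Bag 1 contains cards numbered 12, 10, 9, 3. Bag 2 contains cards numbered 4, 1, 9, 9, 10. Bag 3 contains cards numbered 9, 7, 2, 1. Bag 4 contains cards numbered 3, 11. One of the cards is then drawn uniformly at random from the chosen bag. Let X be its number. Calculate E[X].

E[X | bag 1] = (12+10+9+3)/4 = 17/2.
E[X | bag 2] = (4+1+9+9+10)/5 = 33/5.
E[X | bag 3] = (9+7+2+1)/4 = 19/4.
E[X | bag 4] = (3+11)/2 = 7.
E[X] = (1/4)·(17/2) + (1/4)·(33/5) + (1/4)·(19/4) + (1/4)·(7) = 537/80.

537/80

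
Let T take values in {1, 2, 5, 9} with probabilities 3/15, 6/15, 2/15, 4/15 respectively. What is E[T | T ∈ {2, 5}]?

11/4

P(T ∈ {2, 5}) = 8/15.
Σ over the event: 2·2/5 + 5·2/15 = 22/15.
E[T | T ∈ {2, 5}] = (22/15) / (8/15) = 11/4.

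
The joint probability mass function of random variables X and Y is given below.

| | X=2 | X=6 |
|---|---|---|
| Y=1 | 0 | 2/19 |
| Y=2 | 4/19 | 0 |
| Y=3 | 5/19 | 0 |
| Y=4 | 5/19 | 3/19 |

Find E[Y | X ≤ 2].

P(X ≤ 2) = 14/19.
Σ Y·P over the event = 2·(4/19) + 3·(5/19) + 4·(5/19) = 43/19.
E[Y | X ≤ 2] = (43/19) / (14/19) = 43/14.

43/14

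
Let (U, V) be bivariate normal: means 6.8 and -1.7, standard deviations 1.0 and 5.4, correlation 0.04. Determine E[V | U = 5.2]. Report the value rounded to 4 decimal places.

-2.0456

The regression of V on U has slope ρ·σ_V/σ_U and passes through (μ_U, μ_V).
E[V | U=5.2] = -1.7 + (0.04)·(5.4/1.0)·(5.2 − (6.8)) = -1.7 + (0.216)·(-1.6) = -2.0456.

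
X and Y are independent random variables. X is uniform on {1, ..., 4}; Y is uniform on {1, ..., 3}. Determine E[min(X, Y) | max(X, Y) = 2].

4/3

Outcomes with max(X, Y) = 2: (1,2), (2,1), (2,2), each with probability 1/12.
E[min(X, Y) | max(X, Y) = 2] = (1 + 1 + 2) / 3 = 4/3.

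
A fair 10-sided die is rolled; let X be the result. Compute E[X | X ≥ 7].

Given X ≥ 7, X is equally likely to be any of {7, 8, 9, 10}.
E[X | X ≥ 7] = (7 + 8 + 9 + 10) / 4 = 17/2.

17/2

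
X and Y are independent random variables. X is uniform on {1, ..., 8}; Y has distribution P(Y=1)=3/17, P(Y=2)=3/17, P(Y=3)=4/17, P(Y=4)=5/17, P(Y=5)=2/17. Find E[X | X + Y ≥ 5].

P(X + Y ≥ 5) = 117/136.
Summing X·P(x,y) over outcomes with X + Y ≥ 5 gives 581/136.
E[X | X + Y ≥ 5] = (581/136) / (117/136) = 581/117.

581/117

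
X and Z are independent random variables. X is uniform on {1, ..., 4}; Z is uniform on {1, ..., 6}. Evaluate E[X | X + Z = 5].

Outcomes with X + Z = 5: (1,4), (2,3), (3,2), (4,1), each with probability 1/24.
E[X | X + Z = 5] = (1 + 2 + 3 + 4) / 4 = 5/2.

5/2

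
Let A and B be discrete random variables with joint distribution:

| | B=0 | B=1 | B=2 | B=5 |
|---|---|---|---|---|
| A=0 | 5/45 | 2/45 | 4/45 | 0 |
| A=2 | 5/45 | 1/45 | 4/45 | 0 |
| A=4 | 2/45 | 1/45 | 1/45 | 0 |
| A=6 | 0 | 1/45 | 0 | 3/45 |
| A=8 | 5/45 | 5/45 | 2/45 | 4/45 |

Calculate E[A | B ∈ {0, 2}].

43/14

P(B ∈ {0, 2}) = 28/45.
Summing A·P(A=x,B=y) over the conditioning event gives 86/45.
E[A | B ∈ {0, 2}] = (86/45) / (28/45) = 43/14.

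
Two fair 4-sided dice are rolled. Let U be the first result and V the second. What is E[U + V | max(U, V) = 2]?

Outcomes with max(U, V) = 2: (1,2), (2,1), (2,2), each with probability 1/16.
E[U + V | max(U, V) = 2] = (3 + 3 + 4) / 3 = 10/3.

10/3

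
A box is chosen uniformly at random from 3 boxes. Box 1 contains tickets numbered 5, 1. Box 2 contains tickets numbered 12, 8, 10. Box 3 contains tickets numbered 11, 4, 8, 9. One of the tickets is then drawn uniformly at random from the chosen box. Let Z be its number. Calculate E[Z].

E[Z | box 1] = (5+1)/2 = 3.
E[Z | box 2] = (12+8+10)/3 = 10.
E[Z | box 3] = (11+4+8+9)/4 = 8.
E[Z] = (1/3)·(3) + (1/3)·(10) + (1/3)·(8) = 7.

7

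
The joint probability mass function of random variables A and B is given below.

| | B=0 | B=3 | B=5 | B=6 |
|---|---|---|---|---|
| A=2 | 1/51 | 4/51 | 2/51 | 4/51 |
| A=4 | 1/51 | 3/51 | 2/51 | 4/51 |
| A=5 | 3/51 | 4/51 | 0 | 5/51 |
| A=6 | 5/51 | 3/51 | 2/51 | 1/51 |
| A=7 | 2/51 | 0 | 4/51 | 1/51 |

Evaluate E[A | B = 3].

P(B = 3) = 14/51.
Summing A·P(A=x,B=y) over the conditioning event gives 58/51.
E[A | B = 3] = (58/51) / (14/51) = 29/7.

29/7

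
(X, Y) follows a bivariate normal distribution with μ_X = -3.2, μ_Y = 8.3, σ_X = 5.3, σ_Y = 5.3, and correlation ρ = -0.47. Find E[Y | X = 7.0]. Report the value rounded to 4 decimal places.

The regression of Y on X has slope ρ·σ_Y/σ_X and passes through (μ_X, μ_Y).
E[Y | X=7.0] = 8.3 + (-0.47)·(5.3/5.3)·(7.0 − (-3.2)) = 8.3 + (-0.47)·(10.2) = 3.5060.

3.5060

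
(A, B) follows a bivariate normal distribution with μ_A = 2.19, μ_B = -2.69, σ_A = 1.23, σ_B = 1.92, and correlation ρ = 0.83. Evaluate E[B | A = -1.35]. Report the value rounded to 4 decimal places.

-7.2765

E[B | A=x] = μ_B + ρ(σ_B/σ_A)(x − μ_A) for jointly normal variables.
E[B | A=-1.35] = -2.69 + (0.83)·(1.92/1.23)·(-1.35 − (2.19)) = -2.69 + (1.29561)·(-3.54) = -7.2765.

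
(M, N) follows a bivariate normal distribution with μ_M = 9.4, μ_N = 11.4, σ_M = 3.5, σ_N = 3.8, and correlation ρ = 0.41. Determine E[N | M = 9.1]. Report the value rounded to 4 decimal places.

For a bivariate normal, E[N | M=x] = μ_N + ρ·(σ_N/σ_M)·(x − μ_M).
E[N | M=9.1] = 11.4 + (0.41)·(3.8/3.5)·(9.1 − (9.4)) = 11.4 + (0.44514)·(-0.3) = 11.2665.

11.2665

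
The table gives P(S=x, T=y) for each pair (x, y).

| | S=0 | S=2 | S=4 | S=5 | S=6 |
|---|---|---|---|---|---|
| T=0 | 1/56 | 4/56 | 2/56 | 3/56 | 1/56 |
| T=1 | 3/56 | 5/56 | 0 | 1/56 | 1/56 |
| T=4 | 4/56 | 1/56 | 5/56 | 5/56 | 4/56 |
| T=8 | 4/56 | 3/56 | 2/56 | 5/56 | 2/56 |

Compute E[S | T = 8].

P(T = 8) = 2/7.
Summing S·P(S=x,T=y) over the conditioning event gives 51/56.
E[S | T = 8] = (51/56) / (2/7) = 51/16.

51/16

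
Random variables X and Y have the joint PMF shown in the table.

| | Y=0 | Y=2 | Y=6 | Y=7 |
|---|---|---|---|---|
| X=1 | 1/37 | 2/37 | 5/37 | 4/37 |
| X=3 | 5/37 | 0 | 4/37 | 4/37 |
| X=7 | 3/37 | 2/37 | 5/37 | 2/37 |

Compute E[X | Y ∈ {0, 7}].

P(Y ∈ {0, 7}) = 19/37.
Summing X·P(X=x,Y=y) over the conditioning event gives 67/37.
E[X | Y ∈ {0, 7}] = (67/37) / (19/37) = 67/19.

67/19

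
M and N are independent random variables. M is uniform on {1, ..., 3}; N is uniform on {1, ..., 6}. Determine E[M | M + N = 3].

3/2

Outcomes with M + N = 3: (1,2), (2,1), each with probability 1/18.
E[M | M + N = 3] = (1 + 2) / 2 = 3/2.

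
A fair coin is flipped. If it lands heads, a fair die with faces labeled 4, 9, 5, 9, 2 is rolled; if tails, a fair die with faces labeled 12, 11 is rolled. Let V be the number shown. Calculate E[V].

173/20

E[V | heads] = (4+9+5+9+2)/5 = 29/5.
E[V | tails] = (12+11)/2 = 23/2.
By the law of total expectation,
E[V] = (1/2)·(29/5) + (1/2)·(23/2) = 173/20.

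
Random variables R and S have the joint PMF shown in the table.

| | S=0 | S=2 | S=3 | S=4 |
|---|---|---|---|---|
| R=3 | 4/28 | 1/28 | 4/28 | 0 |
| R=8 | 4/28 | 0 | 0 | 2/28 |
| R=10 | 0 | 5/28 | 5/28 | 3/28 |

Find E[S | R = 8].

P(R = 8) = 3/14.
Σ S·P over the event = 0·(4/28) + 4·(2/28) = 2/7.
E[S | R = 8] = (2/7) / (3/14) = 4/3.

4/3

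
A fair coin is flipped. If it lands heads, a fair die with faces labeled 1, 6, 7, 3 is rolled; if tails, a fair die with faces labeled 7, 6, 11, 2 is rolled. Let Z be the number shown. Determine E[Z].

E[Z | heads] = (1+6+7+3)/4 = 17/4.
E[Z | tails] = (7+6+11+2)/4 = 13/2.
E[Z] = (1/2)·(17/4) + (1/2)·(13/2) = 43/8.

43/8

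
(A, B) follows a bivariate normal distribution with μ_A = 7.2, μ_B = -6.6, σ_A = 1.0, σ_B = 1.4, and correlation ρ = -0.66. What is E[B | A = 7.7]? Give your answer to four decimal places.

-7.0620

The regression of B on A has slope ρ·σ_B/σ_A and passes through (μ_A, μ_B).
E[B | A=7.7] = -6.6 + (-0.66)·(1.4/1.0)·(7.7 − (7.2)) = -6.6 + (-0.924)·(0.5) = -7.0620.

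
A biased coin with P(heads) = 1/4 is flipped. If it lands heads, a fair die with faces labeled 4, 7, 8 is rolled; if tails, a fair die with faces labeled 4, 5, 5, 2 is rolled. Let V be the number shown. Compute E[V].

55/12

E[V | heads] = (4+7+8)/3 = 19/3.
E[V | tails] = (4+5+5+2)/4 = 4.
By the law of total expectation,
E[V] = (1/4)·(19/3) + (3/4)·(4) = 55/12.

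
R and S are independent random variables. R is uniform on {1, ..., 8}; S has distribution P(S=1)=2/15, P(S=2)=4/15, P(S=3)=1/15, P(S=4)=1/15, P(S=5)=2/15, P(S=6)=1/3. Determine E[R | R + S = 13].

P(R + S = 13) = 7/120.
Summing R·P(x,y) over outcomes with R + S = 13 gives 17/40.
E[R | R + S = 13] = (17/40) / (7/120) = 51/7.

51/7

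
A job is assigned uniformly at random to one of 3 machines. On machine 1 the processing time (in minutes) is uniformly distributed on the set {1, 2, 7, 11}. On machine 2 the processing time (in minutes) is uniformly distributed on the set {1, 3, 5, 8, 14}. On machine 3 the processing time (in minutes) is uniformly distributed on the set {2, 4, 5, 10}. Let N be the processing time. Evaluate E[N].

167/30

E[N | machine 1] = (1+2+7+11)/4 = 21/4.
E[N | machine 2] = (1+3+5+8+14)/5 = 31/5.
E[N | machine 3] = (2+4+5+10)/4 = 21/4.
E[N] = (1/3)·(21/4) + (1/3)·(31/5) + (1/3)·(21/4) = 167/30.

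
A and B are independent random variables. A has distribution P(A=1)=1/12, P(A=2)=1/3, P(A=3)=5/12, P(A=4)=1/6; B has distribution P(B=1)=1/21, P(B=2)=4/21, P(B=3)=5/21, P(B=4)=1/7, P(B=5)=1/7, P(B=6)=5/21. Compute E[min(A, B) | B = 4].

P(B = 4) = 1/7.
Summing min(A,B)·P(x,y) over outcomes with B = 4 gives 8/21.
E[min(A, B) | B = 4] = (8/21) / (1/7) = 8/3.

8/3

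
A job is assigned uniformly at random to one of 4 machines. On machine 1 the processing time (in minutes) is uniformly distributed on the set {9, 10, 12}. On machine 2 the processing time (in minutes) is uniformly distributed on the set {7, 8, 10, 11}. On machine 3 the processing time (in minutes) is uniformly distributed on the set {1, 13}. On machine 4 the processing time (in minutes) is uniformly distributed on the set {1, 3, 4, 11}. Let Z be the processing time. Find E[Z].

E[Z | machine 1] = (9+10+12)/3 = 31/3.
E[Z | machine 2] = (7+8+10+11)/4 = 9.
E[Z | machine 3] = (1+13)/2 = 7.
E[Z | machine 4] = (1+3+4+11)/4 = 19/4.
E[Z] = (1/4)·(31/3) + (1/4)·(9) + (1/4)·(7) + (1/4)·(19/4) = 373/48.

373/48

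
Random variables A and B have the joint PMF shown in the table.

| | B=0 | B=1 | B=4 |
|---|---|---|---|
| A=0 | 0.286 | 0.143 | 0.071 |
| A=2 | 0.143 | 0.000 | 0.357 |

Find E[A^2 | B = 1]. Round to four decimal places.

0.0000

P(B = 1) = 0.143.
Σ A^2·P over the event = 0·(0.143) = 0.000.
E[A^2 | B = 1] = (0.000) / (0.143) = 0.0000.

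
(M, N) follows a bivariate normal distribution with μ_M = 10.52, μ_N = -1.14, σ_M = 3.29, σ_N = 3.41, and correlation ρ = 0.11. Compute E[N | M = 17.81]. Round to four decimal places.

-0.3089

The regression of N on M has slope ρ·σ_N/σ_M and passes through (μ_M, μ_N).
E[N | M=17.81] = -1.14 + (0.11)·(3.41/3.29)·(17.81 − (10.52)) = -1.14 + (0.11401)·(7.29) = -0.3089.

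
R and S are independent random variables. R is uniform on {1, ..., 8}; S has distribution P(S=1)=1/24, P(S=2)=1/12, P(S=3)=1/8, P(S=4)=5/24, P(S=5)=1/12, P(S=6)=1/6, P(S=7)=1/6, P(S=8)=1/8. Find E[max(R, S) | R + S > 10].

P(R + S > 10) = 73/192.
Summing max(R,S)·P(x,y) over outcomes with R + S > 10 gives 179/64.
E[max(R, S) | R + S > 10] = (179/64) / (73/192) = 537/73.

537/73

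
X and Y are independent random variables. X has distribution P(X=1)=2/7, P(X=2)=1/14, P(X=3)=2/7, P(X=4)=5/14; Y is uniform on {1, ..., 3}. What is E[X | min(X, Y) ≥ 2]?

17/5

P(min(X, Y) ≥ 2) = 10/21.
Summing X·P(x,y) over outcomes with min(X, Y) ≥ 2 gives 34/21.
E[X | min(X, Y) ≥ 2] = (34/21) / (10/21) = 17/5.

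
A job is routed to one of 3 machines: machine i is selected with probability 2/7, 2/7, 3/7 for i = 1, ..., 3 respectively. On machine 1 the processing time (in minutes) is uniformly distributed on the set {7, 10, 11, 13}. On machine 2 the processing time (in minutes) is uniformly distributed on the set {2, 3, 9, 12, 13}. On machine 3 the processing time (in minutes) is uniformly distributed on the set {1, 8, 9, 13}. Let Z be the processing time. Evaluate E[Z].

1187/140

E[Z | machine 1] = (7+10+11+13)/4 = 41/4.
E[Z | machine 2] = (2+3+9+12+13)/5 = 39/5.
E[Z | machine 3] = (1+8+9+13)/4 = 31/4.
E[Z] = (2/7)·(41/4) + (2/7)·(39/5) + (3/7)·(31/4) = 1187/140.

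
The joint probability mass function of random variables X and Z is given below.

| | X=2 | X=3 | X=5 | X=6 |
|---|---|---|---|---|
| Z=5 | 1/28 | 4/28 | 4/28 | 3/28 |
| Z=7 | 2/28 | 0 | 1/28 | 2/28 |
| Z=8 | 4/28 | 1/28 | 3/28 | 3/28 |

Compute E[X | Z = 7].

21/5

P(Z = 7) = 5/28.
Σ X·P over the event = 2·(2/28) + 5·(1/28) + 6·(2/28) = 3/4.
E[X | Z = 7] = (3/4) / (5/28) = 21/5.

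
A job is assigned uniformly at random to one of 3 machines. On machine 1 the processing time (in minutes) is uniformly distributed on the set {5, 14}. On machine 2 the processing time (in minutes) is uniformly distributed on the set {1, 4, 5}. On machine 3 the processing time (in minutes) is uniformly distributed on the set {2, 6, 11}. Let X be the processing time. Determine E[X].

E[X | machine 1] = (5+14)/2 = 19/2.
E[X | machine 2] = (1+4+5)/3 = 10/3.
E[X | machine 3] = (2+6+11)/3 = 19/3.
By the law of total expectation,
E[X] = (1/3)·(19/2) + (1/3)·(10/3) + (1/3)·(19/3) = 115/18.

115/18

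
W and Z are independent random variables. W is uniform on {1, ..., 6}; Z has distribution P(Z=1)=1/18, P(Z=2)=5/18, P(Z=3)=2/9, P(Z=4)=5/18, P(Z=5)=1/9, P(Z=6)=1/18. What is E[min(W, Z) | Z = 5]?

10/3

P(Z = 5) = 1/9.
Summing min(W,Z)·P(x,y) over outcomes with Z = 5 gives 10/27.
E[min(W, Z) | Z = 5] = (10/27) / (1/9) = 10/3.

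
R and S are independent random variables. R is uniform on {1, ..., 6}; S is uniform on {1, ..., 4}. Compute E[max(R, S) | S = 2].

Outcomes with S = 2: (1,2), (2,2), (3,2), (4,2), (5,2), (6,2), each with probability 1/24.
E[max(R, S) | S = 2] = (2 + 2 + 3 + 4 + 5 + 6) / 6 = 11/3.

11/3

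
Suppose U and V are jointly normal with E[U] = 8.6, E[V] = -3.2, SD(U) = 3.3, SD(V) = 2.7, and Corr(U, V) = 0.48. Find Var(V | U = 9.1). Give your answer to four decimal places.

5.6104

Var(V | U=x) = (1 − ρ²)·σ_V².
Var(V | U=9.1) = (2.7)²·(1 − (0.48)²) = 7.29·0.7696 = 5.6104.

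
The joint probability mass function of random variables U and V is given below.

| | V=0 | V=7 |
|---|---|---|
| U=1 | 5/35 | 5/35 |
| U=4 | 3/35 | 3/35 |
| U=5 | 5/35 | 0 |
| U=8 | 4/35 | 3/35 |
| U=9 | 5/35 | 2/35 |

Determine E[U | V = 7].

P(V = 7) = 13/35.
Σ U·P over the event = 1·(5/35) + 4·(3/35) + 8·(3/35) + 9·(2/35) = 59/35.
E[U | V = 7] = (59/35) / (13/35) = 59/13.

59/13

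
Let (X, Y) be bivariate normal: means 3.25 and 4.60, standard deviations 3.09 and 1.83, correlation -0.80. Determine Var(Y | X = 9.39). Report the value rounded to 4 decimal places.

1.2056

Var(Y | X=x) = (1 − ρ²)·σ_Y².
Var(Y | X=9.39) = (1.83)²·(1 − (-0.80)²) = 3.3489·0.36 = 1.2056.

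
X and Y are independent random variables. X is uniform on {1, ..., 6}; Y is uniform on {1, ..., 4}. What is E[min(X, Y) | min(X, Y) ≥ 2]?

41/15

P(min(X, Y) ≥ 2) = 5/8.
Summing min(X,Y)·P(x,y) over outcomes with min(X, Y) ≥ 2 gives 41/24.
E[min(X, Y) | min(X, Y) ≥ 2] = (41/24) / (5/8) = 41/15.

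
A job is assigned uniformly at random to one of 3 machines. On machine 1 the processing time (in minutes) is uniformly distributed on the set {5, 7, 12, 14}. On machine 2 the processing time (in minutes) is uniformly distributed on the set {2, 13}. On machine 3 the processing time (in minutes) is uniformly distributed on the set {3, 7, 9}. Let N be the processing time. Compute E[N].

E[N | machine 1] = (5+7+12+14)/4 = 19/2.
E[N | machine 2] = (2+13)/2 = 15/2.
E[N | machine 3] = (3+7+9)/3 = 19/3.
By the law of total expectation,
E[N] = (1/3)·(19/2) + (1/3)·(15/2) + (1/3)·(19/3) = 70/9.

70/9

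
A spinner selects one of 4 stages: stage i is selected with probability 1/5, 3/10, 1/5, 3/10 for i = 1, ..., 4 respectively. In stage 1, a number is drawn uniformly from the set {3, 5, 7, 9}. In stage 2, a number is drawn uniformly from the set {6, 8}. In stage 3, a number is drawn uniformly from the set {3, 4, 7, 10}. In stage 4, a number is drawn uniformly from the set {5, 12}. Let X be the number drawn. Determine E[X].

141/20

E[X | stage 1] = (3+5+7+9)/4 = 6.
E[X | stage 2] = (6+8)/2 = 7.
E[X | stage 3] = (3+4+7+10)/4 = 6.
E[X | stage 4] = (5+12)/2 = 17/2.
E[X] = (1/5)·(6) + (3/10)·(7) + (1/5)·(6) + (3/10)·(17/2) = 141/20.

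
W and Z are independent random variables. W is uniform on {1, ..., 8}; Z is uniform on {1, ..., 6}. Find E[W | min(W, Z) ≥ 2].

P(min(W, Z) ≥ 2) = 35/48.
Summing W·P(x,y) over outcomes with min(W, Z) ≥ 2 gives 175/48.
E[W | min(W, Z) ≥ 2] = (175/48) / (35/48) = 5.

5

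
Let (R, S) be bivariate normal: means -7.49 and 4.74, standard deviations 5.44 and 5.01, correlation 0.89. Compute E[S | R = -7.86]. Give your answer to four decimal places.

The regression of S on R has slope ρ·σ_S/σ_R and passes through (μ_R, μ_S).
E[S | R=-7.86] = 4.74 + (0.89)·(5.01/5.44)·(-7.86 − (-7.49)) = 4.74 + (0.81965)·(-0.37) = 4.4367.

4.4367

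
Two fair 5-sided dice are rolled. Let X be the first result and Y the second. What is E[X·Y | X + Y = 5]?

Outcomes with X + Y = 5: (1,4), (2,3), (3,2), (4,1), each with probability 1/25.
E[X·Y | X + Y = 5] = (4 + 6 + 6 + 4) / 4 = 5.

5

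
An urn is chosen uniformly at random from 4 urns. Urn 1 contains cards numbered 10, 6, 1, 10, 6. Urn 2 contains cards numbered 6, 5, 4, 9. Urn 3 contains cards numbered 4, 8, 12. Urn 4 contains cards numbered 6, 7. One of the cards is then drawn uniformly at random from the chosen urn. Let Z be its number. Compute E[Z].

E[Z | urn 1] = (10+6+1+10+6)/5 = 33/5.
E[Z | urn 2] = (6+5+4+9)/4 = 6.
E[Z | urn 3] = (4+8+12)/3 = 8.
E[Z | urn 4] = (6+7)/2 = 13/2.
By the law of total expectation,
E[Z] = (1/4)·(33/5) + (1/4)·(6) + (1/4)·(8) + (1/4)·(13/2) = 271/40.

271/40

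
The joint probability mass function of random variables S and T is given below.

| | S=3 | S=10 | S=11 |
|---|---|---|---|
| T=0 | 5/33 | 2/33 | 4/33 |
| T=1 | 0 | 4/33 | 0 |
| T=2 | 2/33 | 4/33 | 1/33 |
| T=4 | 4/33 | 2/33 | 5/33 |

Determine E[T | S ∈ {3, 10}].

40/23

P(S ∈ {3, 10}) = 23/33.
Σ T·P over the event = 0·(5/33) + 2·(2/33) + 4·(4/33) + 0·(2/33) + 1·(4/33) + 2·(4/33) + 4·(2/33) = 40/33.
E[T | S ∈ {3, 10}] = (40/33) / (23/33) = 40/23.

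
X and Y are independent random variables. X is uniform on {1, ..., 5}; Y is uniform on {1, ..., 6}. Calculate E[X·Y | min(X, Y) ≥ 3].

P(min(X, Y) ≥ 3) = 2/5.
Summing XY·P(x,y) over outcomes with min(X, Y) ≥ 3 gives 36/5.
E[X·Y | min(X, Y) ≥ 3] = (36/5) / (2/5) = 18.

18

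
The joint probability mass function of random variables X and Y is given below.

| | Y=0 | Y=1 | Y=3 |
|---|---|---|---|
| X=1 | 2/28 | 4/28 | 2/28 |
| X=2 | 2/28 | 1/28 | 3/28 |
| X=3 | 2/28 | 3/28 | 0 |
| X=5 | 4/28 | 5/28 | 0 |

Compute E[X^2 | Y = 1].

P(Y = 1) = 13/28.
Σ X^2·P over the event = 1·(4/28) + 4·(1/28) + 9·(3/28) + 25·(5/28) = 40/7.
E[X^2 | Y = 1] = (40/7) / (13/28) = 160/13.

160/13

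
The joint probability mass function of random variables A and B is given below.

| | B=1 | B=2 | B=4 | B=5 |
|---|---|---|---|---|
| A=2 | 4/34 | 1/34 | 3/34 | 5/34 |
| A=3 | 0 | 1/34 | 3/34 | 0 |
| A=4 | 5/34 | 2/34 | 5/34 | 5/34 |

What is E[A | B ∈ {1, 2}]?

41/13

P(B ∈ {1, 2}) = 13/34.
Σ A·P over the event = 2·(4/34) + 2·(1/34) + 3·(1/34) + 4·(5/34) + 4·(2/34) = 41/34.
E[A | B ∈ {1, 2}] = (41/34) / (13/34) = 41/13.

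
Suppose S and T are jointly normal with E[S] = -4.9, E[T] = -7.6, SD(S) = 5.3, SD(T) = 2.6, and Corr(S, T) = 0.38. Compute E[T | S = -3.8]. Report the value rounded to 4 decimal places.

The regression of T on S has slope ρ·σ_T/σ_S and passes through (μ_S, μ_T).
E[T | S=-3.8] = -7.6 + (0.38)·(2.6/5.3)·(-3.8 − (-4.9)) = -7.6 + (0.18642)·(1.1) = -7.3949.

-7.3949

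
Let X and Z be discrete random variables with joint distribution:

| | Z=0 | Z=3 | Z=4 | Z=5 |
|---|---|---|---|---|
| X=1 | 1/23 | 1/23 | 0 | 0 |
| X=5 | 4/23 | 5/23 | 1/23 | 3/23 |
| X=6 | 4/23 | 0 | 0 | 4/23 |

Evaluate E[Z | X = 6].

P(X = 6) = 8/23.
Σ Z·P over the event = 0·(4/23) + 5·(4/23) = 20/23.
E[Z | X = 6] = (20/23) / (8/23) = 5/2.

5/2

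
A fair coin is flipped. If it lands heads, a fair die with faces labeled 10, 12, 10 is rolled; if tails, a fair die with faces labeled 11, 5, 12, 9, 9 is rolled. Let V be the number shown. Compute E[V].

149/15

E[V | heads] = (10+12+10)/3 = 32/3.
E[V | tails] = (11+5+12+9+9)/5 = 46/5.
By the law of total expectation,
E[V] = (1/2)·(32/3) + (1/2)·(46/5) = 149/15.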